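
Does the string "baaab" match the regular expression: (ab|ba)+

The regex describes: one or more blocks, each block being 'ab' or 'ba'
No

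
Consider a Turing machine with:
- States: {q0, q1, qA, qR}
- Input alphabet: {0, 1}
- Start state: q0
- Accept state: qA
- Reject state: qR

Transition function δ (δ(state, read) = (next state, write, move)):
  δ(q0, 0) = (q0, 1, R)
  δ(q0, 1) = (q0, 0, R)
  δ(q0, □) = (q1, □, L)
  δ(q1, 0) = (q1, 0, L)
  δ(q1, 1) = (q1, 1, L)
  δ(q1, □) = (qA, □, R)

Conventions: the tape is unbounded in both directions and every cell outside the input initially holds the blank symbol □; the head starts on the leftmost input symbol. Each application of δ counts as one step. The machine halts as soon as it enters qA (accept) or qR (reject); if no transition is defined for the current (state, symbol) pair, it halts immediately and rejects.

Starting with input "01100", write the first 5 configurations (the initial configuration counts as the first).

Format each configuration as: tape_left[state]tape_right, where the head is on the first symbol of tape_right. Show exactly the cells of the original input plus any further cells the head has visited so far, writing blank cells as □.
Step 0: [q0]01100 (head at position 0)
Step 1: δ(q0, 0) = (q0, 1, R)  ⊢  1[q0]1100 (head at position 1)
Step 2: δ(q0, 1) = (q0, 0, R)  ⊢  10[q0]100 (head at position 2)
Step 3: δ(q0, 1) = (q0, 0, R)  ⊢  100[q0]00 (head at position 3)
Step 4: δ(q0, 0) = (q0, 1, R)  ⊢  1001[q0]0 (head at position 4)

Final answer: [q0]01100 ⊢ 1[q0]1100 ⊢ 10[q0]100 ⊢ 100[q0]00 ⊢ 1001[q0]0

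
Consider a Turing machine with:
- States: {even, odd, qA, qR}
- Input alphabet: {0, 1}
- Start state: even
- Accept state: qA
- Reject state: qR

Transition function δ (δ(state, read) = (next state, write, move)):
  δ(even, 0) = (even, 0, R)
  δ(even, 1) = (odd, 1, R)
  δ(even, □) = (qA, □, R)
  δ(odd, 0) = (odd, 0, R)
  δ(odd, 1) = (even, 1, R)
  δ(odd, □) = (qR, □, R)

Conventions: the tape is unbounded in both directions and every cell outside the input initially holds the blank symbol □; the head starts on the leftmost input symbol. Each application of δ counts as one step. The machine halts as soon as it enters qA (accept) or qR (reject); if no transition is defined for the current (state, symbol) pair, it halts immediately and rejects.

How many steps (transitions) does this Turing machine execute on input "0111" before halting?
Step 0: [even]0111 (head at position 0)
Step 1: δ(even, 0) = (even, 0, R)  ⊢  0[even]111 (head at position 1)
Step 2: δ(even, 1) = (odd, 1, R)  ⊢  01[odd]11 (head at position 2)
Step 3: δ(odd, 1) = (even, 1, R)  ⊢  011[even]1 (head at position 3)
Step 4: δ(even, 1) = (odd, 1, R)  ⊢  0111[odd]□ (head at position 4)
Step 5: δ(odd, □) = (qR, □, R)  ⊢  0111□[qR]□ (head at position 5)
The machine is in qR, so it halts and rejects.
Number of transitions executed: 5.

Final answer: 5 steps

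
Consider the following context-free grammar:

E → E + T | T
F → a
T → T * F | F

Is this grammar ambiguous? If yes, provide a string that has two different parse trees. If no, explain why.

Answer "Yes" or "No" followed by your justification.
This is the standard stratified expression grammar: '+' is introduced only by the left-recursive rule E → E + T and '*' only by the left-recursive rule T → T * F, with F → a. For any string, the last '+' must be the one produced at the root E (everything after it is a T containing no '+'), and likewise within each T the last '*' is produced at its root. This fixes the parse tree uniquely (left-associative, '*' binding tighter than '+'), so every string has exactly one parse tree.

Final answer: No - the grammar is unambiguous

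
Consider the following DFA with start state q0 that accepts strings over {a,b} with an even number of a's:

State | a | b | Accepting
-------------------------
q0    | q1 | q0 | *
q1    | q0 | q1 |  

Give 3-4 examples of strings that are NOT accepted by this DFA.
Any strings that end in a non-accepting state work; for example:
"ab": q0 → q1 → q1; q1 is not accepting → rejected
"abb": q0 → q1 → q1 → q1; q1 is not accepting → rejected
"bba": q0 → q0 → q0 → q1; q1 is not accepting → rejected
"abbb": q0 → q1 → q1 → q1 → q1; q1 is not accepting → rejected

Final answer: "ab", "abb", "bba", "abbb"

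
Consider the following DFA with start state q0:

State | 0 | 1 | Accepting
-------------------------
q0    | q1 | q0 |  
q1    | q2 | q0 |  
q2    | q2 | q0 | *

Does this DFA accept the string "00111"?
Start in q0.
Read '0': q0 → q1
Read '0': q1 → q2
Read '1': q2 → q0
Read '1': q0 → q0
Read '1': q0 → q0
Final state q0 is not accepting, so the string is rejected.

Final answer: No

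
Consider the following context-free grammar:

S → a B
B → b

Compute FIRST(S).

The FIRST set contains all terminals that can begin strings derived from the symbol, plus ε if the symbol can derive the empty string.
S has the single production S → a B, whose right-hand side begins with the terminal a. So FIRST(S) = {a}.

Final answer: {a}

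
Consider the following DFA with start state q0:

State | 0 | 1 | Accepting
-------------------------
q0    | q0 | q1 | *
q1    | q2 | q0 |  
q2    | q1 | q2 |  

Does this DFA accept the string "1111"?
Start in q0.
Read '1': q0 → q1
Read '1': q1 → q0
Read '1': q0 → q1
Read '1': q1 → q0
Final state q0 is accepting, so the string is accepted.

Final answer: Yes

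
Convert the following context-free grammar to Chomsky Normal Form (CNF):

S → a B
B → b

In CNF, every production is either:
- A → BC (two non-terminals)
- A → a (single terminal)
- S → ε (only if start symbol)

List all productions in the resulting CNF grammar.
The grammar has no ε-productions or unit productions to eliminate.
S → a B has terminal a in a right-hand side of length ≥ 2: introduce T_a → a and use T_a in place of a.
B → b is already in CNF (single terminal) – keep it.
S → a B becomes S → T_a B.
Resulting CNF grammar (3 productions): T_a → a; B → b; S → T_a B

Final answer: T_a → a; B → b; S → T_a B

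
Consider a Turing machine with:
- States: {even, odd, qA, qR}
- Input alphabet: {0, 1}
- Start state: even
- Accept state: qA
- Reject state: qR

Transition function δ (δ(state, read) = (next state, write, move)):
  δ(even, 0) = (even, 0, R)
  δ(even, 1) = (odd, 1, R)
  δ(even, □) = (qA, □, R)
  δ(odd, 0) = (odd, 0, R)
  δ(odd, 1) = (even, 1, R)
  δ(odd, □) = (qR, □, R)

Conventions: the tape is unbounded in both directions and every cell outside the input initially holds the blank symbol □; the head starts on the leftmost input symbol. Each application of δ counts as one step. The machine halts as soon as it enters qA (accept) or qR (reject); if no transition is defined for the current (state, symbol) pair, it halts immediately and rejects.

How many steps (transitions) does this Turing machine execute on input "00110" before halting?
Step 0: [even]00110 (head at position 0)
Step 1: δ(even, 0) = (even, 0, R)  ⊢  0[even]0110 (head at position 1)
Step 2: δ(even, 0) = (even, 0, R)  ⊢  00[even]110 (head at position 2)
Step 3: δ(even, 1) = (odd, 1, R)  ⊢  001[odd]10 (head at position 3)
Step 4: δ(odd, 1) = (even, 1, R)  ⊢  0011[even]0 (head at position 4)
Step 5: δ(even, 0) = (even, 0, R)  ⊢  00110[even]□ (head at position 5)
Step 6: δ(even, □) = (qA, □, R)  ⊢  00110□[qA]□ (head at position 6)
The machine is in qA, so it halts and accepts.
Number of transitions executed: 6.

Final answer: 6 steps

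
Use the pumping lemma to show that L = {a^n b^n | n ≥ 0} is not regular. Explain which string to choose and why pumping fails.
Language: L = {a^n b^n | n ≥ 0} (equal numbers of a's followed by b's)
Step 1: Assume for contradiction that L is regular, with pumping length p.
Step 2: Choose s = a^p b^p. Then s ∈ L (it has p a's followed by p b's) and |s| ≥ p.
Step 3: Consider any decomposition s = xyz with |xy| ≤ p and |y| > 0. Since |xy| ≤ p and the first p symbols of s are all a's, y = a^k for some k with 1 ≤ k ≤ p.
Step 4: Pumping up (i = 2): xy²z = a^(p+k) b^p, which has more a's than b's, so xy²z ∉ L.
This contradicts the pumping lemma, so L is not regular.

Final answer: Choose s = a^p b^p. Since |xy| ≤ p, y = a^k with k ≥ 1. Then xy²z = a^(p+k) b^p ∉ L.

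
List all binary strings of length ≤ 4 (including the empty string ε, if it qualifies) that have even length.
Checking every binary string of length 0 to 4:
  Length 0: accepted: ε | rejected: (none)
  Length 1: accepted: (none) | rejected: 0, 1
  Length 2: accepted: 00, 01, 10, 11 | rejected: (none)
  Length 3: accepted: (none) | rejected: 000, 001, 010, 011, 100, 101, 110, 111
  Length 4: accepted: 0000, 0001, 0010, 0011, 0100, 0101, 0110, 0111, 1000, 1001, 1010, 1011, 1100, 1101, 1110, 1111 | rejected: (none)
Total: 21 string(s).

Final answer: ε, 00, 01, 10, 11, 0000, 0001, 0010, 0011, 0100, 0101, 0110, 0111, 1000, 1001, 1010, 1011, 1100, 1101, 1110, 1111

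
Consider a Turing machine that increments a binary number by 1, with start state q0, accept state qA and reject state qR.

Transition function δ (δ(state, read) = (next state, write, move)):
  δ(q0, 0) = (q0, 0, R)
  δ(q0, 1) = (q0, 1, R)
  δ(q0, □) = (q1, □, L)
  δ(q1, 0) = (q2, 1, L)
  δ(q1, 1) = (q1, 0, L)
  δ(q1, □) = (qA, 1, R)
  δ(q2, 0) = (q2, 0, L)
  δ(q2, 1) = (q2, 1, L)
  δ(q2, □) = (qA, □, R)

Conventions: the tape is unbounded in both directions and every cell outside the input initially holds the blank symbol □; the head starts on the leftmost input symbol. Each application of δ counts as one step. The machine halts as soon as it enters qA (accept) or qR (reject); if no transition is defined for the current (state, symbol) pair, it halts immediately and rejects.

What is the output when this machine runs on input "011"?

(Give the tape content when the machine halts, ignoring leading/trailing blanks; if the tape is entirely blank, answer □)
Step 0: [q0]011 (head at position 0)
Step 1: δ(q0, 0) = (q0, 0, R)  ⊢  0[q0]11 (head at position 1)
Step 2: δ(q0, 1) = (q0, 1, R)  ⊢  01[q0]1 (head at position 2)
Step 3: δ(q0, 1) = (q0, 1, R)  ⊢  011[q0]□ (head at position 3)
Step 4: δ(q0, □) = (q1, □, L)  ⊢  01[q1]1□ (head at position 2)
Step 5: δ(q1, 1) = (q1, 0, L)  ⊢  0[q1]10□ (head at position 1)
Step 6: δ(q1, 1) = (q1, 0, L)  ⊢  [q1]000□ (head at position 0)
Step 7: δ(q1, 0) = (q2, 1, L)  ⊢  [q2]□100□ (head at position -1)
Step 8: δ(q2, □) = (qA, □, R)  ⊢  □[qA]100□ (head at position 0)
The machine is in qA, so it halts and accepts.
Tape content when halted (ignoring surrounding blanks): 100

Final answer: Output: 100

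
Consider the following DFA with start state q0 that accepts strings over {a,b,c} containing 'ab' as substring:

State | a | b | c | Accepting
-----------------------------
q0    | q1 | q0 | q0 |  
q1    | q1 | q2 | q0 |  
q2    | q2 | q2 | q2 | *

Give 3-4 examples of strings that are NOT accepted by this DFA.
Any strings that end in a non-accepting state work; for example:
"aa": q0 → q1 → q1; q1 is not accepting → rejected
"bba": q0 → q0 → q0 → q1; q1 is not accepting → rejected
"aaca": q0 → q1 → q1 → q0 → q1; q1 is not accepting → rejected
"bbbb": q0 → q0 → q0 → q0 → q0; q0 is not accepting → rejected

Final answer: "aa", "bba", "aaca", "bbbb"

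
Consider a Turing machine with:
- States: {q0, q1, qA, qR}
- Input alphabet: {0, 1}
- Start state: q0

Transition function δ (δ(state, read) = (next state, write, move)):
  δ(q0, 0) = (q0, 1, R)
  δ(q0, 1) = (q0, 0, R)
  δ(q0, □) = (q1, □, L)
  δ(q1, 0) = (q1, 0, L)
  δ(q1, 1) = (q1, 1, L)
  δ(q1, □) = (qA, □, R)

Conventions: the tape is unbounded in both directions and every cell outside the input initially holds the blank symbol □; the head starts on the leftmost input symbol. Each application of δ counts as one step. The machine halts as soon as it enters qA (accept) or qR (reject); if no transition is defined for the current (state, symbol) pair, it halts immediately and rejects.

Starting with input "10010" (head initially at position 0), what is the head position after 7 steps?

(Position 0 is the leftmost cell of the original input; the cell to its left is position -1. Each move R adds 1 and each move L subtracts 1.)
Step 0: [q0]10010 (head at position 0)
Step 1: δ(q0, 1) = (q0, 0, R)  ⊢  0[q0]0010 (head at position 1)
Step 2: δ(q0, 0) = (q0, 1, R)  ⊢  01[q0]010 (head at position 2)
Step 3: δ(q0, 0) = (q0, 1, R)  ⊢  011[q0]10 (head at position 3)
Step 4: δ(q0, 1) = (q0, 0, R)  ⊢  0110[q0]0 (head at position 4)
Step 5: δ(q0, 0) = (q0, 1, R)  ⊢  01101[q0]□ (head at position 5)
Step 6: δ(q0, □) = (q1, □, L)  ⊢  0110[q1]1□ (head at position 4)
Step 7: δ(q1, 1) = (q1, 1, L)  ⊢  011[q1]01□ (head at position 3)
Head position after 7 steps: 3

Final answer: Position 3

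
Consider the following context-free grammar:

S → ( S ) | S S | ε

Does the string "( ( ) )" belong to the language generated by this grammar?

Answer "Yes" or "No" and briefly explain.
A derivation exists: S ⇒ ( S ) ⇒ ( ( S ) ) ⇒ ( ( ) ) (using S → ( S ) twice, then S → ε).

Final answer: Yes - a valid derivation exists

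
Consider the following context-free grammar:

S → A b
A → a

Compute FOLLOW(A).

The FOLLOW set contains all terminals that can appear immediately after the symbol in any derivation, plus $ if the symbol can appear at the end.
A occurs only in S → A b, where it is immediately followed by the terminal b. So FOLLOW(A) = {b}.

Final answer: {b}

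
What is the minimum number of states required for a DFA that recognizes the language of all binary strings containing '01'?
Language: binary strings containing '01'
Lower bound (Myhill–Nerode): the prefixes ε, 0, 01 are pairwise distinguishable:
  ε vs 01: suffix ε distinguishes them (ε is rejected, 01 is accepted)
  0 vs 01: suffix ε distinguishes them (0 is rejected, 01 is accepted)
  ε vs 0: suffix 1 distinguishes them (ε·1 = 1 is rejected, 0·1 = 01 is accepted)
So any DFA needs at least 3 states.
Upper bound: a DFA with 3 states exists (one state per class above: 'no progress', 'last symbol 0', and 'seen 01' (accepting sink)).
Minimum states: 3

Final answer: 3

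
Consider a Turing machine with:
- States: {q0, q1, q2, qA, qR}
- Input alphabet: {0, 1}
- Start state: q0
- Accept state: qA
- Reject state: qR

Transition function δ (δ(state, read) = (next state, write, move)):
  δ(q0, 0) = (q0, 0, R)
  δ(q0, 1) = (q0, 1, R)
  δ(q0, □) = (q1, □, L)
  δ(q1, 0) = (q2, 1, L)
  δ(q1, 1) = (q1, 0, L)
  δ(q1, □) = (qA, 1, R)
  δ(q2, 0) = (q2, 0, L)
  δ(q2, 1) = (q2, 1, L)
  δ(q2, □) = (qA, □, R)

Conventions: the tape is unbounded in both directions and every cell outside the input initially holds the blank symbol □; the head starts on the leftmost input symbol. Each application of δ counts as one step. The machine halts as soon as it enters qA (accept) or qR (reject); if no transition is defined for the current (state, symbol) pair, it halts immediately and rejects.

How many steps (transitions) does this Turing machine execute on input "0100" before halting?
Step 0: [q0]0100 (head at position 0)
Step 1: δ(q0, 0) = (q0, 0, R)  ⊢  0[q0]100 (head at position 1)
Step 2: δ(q0, 1) = (q0, 1, R)  ⊢  01[q0]00 (head at position 2)
Step 3: δ(q0, 0) = (q0, 0, R)  ⊢  010[q0]0 (head at position 3)
Step 4: δ(q0, 0) = (q0, 0, R)  ⊢  0100[q0]□ (head at position 4)
Step 5: δ(q0, □) = (q1, □, L)  ⊢  010[q1]0□ (head at position 3)
Step 6: δ(q1, 0) = (q2, 1, L)  ⊢  01[q2]01□ (head at position 2)
Step 7: δ(q2, 0) = (q2, 0, L)  ⊢  0[q2]101□ (head at position 1)
Step 8: δ(q2, 1) = (q2, 1, L)  ⊢  [q2]0101□ (head at position 0)
Step 9: δ(q2, 0) = (q2, 0, L)  ⊢  [q2]□0101□ (head at position -1)
Step 10: δ(q2, □) = (qA, □, R)  ⊢  □[qA]0101□ (head at position 0)
The machine is in qA, so it halts and accepts.
Number of transitions executed: 10.

Final answer: 10 steps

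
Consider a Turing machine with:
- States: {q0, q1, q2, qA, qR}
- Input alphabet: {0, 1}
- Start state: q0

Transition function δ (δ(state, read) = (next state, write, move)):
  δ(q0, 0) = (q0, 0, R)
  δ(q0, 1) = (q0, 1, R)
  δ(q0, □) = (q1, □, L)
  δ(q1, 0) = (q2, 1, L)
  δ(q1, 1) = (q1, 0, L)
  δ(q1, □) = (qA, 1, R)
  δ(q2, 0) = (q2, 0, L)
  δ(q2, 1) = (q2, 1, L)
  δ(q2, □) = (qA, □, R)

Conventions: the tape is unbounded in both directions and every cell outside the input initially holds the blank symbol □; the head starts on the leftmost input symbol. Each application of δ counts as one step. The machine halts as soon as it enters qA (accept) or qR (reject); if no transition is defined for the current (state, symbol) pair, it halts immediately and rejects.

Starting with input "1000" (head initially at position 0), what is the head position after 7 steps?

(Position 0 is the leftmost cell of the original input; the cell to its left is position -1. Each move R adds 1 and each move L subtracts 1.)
Step 0: [q0]1000 (head at position 0)
Step 1: δ(q0, 1) = (q0, 1, R)  ⊢  1[q0]000 (head at position 1)
Step 2: δ(q0, 0) = (q0, 0, R)  ⊢  10[q0]00 (head at position 2)
Step 3: δ(q0, 0) = (q0, 0, R)  ⊢  100[q0]0 (head at position 3)
Step 4: δ(q0, 0) = (q0, 0, R)  ⊢  1000[q0]□ (head at position 4)
Step 5: δ(q0, □) = (q1, □, L)  ⊢  100[q1]0□ (head at position 3)
Step 6: δ(q1, 0) = (q2, 1, L)  ⊢  10[q2]01□ (head at position 2)
Step 7: δ(q2, 0) = (q2, 0, L)  ⊢  1[q2]001□ (head at position 1)
Head position after 7 steps: 1

Final answer: Position 1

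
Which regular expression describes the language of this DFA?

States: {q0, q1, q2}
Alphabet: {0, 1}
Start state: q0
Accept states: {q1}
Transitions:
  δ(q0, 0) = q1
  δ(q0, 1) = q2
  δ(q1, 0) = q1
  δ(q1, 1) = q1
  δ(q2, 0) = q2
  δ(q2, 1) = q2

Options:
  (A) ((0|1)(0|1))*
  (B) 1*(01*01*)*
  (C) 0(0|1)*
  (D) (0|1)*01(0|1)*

Testing sample strings against the DFA:
  '011' -> accepted
  '10010' -> rejected
  '10' -> rejected
  '010' -> accepted
Checking each option for a counterexample:
  (A) ((0|1)(0|1))*: ε is rejected by the DFA but matches the regex → eliminated
  (B) 1*(01*01*)*: ε is rejected by the DFA but matches the regex → eliminated
  (C) 0(0|1)*: agrees with the DFA on all strings of length ≤ 4
  (D) (0|1)*01(0|1)*: '0' is accepted by the DFA but does not match the regex → eliminated
Only (C) 0(0|1)* is consistent with the DFA.

Final answer: (C) 0(0|1)*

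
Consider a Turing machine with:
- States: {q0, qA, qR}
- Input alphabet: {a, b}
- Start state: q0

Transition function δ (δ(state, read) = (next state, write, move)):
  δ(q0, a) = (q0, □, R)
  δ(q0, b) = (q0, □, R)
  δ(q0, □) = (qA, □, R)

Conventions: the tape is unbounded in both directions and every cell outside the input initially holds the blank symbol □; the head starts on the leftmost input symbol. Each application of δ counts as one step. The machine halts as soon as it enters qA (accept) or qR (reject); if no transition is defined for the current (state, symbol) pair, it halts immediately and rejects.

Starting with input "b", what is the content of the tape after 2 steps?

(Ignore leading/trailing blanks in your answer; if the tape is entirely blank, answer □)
Step 0: [q0]b (head at position 0)
Step 1: δ(q0, b) = (q0, □, R)  ⊢  □[q0]□ (head at position 1)
Step 2: δ(q0, □) = (qA, □, R)  ⊢  □□[qA]□ (head at position 2)
Tape after 2 steps (ignoring surrounding blanks): □

Final answer: Tape: □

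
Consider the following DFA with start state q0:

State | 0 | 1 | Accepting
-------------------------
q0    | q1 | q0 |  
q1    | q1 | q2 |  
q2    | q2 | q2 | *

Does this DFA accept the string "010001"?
Start in q0.
Read '0': q0 → q1
Read '1': q1 → q2
Read '0': q2 → q2
Read '0': q2 → q2
Read '0': q2 → q2
Read '1': q2 → q2
Final state q2 is accepting, so the string is accepted.

Final answer: Yes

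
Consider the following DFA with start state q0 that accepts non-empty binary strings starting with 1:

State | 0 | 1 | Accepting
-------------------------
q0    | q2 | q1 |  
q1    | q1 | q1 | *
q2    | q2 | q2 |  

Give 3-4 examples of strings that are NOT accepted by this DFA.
Any strings that end in a non-accepting state work; for example:
"000": q0 → q2 → q2 → q2; q2 is not accepting → rejected
"010": q0 → q2 → q2 → q2; q2 is not accepting → rejected
"0011": q0 → q2 → q2 → q2 → q2; q2 is not accepting → rejected
"0111": q0 → q2 → q2 → q2 → q2; q2 is not accepting → rejected

Final answer: "000", "010", "0011", "0111"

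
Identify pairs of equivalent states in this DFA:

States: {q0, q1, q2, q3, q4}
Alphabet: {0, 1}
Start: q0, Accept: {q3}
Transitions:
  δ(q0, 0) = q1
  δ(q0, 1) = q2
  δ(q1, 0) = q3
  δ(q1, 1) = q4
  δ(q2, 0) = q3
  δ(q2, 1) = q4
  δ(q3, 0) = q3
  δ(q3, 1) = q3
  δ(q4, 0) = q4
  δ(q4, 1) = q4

Using the table-filling algorithm:
Round 0 – mark pairs where exactly one state is accepting: (q0,q3), (q1,q3), (q2,q3), (q3,q4)
Round 1 – newly marked: (q0,q1) [on 0: q1 vs q3, already marked]; (q0,q2) [on 0: q1 vs q3, already marked]; (q1,q4) [on 0: q3 vs q4, already marked]; (q2,q4) [on 0: q3 vs q4, already marked]
Round 2 – newly marked: (q0,q4) [on 0: q1 vs q4, already marked]
No further pairs can be marked.
(q1, q2) unmarked: δ(q1,0)=q3, δ(q2,0)=q3; δ(q1,1)=q4, δ(q2,1)=q4 → equivalent
Equivalent pairs: (q1, q2)

Final answer: Equivalent pairs: (q1, q2)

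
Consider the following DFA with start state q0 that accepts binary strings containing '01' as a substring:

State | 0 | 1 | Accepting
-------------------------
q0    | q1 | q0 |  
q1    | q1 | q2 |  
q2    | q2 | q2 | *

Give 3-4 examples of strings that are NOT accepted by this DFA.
Any strings that end in a non-accepting state work; for example:
ε: q0; q0 is not accepting → rejected
"00": q0 → q1 → q1; q1 is not accepting → rejected
"1100": q0 → q0 → q0 → q1 → q1; q1 is not accepting → rejected
"1111": q0 → q0 → q0 → q0 → q0; q0 is not accepting → rejected

Final answer: ε, "00", "1100", "1111"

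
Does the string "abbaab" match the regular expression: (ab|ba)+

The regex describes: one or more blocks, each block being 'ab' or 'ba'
Yes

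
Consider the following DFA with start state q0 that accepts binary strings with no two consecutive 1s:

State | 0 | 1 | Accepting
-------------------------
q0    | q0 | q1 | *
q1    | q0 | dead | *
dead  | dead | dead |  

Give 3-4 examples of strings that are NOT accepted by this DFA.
Any strings that end in a non-accepting state work; for example:
"110": q0 → q1 → dead → dead; dead is not accepting → rejected
"0011": q0 → q0 → q0 → q1 → dead; dead is not accepting → rejected
"0110": q0 → q0 → q1 → dead → dead; dead is not accepting → rejected
"1100": q0 → q1 → dead → dead → dead; dead is not accepting → rejected

Final answer: "110", "0011", "0110", "1100"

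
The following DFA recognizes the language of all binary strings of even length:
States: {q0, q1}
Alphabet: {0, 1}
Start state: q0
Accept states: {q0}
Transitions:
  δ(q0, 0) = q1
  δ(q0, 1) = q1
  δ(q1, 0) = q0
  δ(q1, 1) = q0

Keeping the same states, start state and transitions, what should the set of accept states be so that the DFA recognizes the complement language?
The DFA is complete (every state has a transition on every symbol), so the complement
is recognized by the same DFA with accepting and non-accepting states swapped.
Original accept states: {q0}
Complement accept states = All states - Original accept states
= {q0, q1} - {q0}
= {q1}
Complement language: strings of ODD length

Final answer: {q1}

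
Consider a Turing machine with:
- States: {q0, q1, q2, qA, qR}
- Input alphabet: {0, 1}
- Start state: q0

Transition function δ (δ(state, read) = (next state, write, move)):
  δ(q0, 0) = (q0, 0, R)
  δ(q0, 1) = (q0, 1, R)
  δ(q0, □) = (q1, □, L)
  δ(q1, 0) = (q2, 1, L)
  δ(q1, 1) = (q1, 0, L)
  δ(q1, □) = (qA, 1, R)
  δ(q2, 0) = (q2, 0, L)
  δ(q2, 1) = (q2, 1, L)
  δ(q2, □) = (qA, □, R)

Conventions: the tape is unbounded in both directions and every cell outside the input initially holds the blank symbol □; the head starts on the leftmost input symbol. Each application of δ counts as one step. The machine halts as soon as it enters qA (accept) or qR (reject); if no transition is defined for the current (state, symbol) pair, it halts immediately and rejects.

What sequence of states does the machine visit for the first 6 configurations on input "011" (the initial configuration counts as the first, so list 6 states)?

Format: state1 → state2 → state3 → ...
Step 0: [q0]011 (head at position 0)
Step 1: δ(q0, 0) = (q0, 0, R)  ⊢  0[q0]11 (head at position 1)
Step 2: δ(q0, 1) = (q0, 1, R)  ⊢  01[q0]1 (head at position 2)
Step 3: δ(q0, 1) = (q0, 1, R)  ⊢  011[q0]□ (head at position 3)
Step 4: δ(q0, □) = (q1, □, L)  ⊢  01[q1]1□ (head at position 2)
Step 5: δ(q1, 1) = (q1, 0, L)  ⊢  0[q1]10□ (head at position 1)
Reading off the states of these 6 configurations: q0 → q0 → q0 → q0 → q1 → q1

Final answer: q0 → q0 → q0 → q0 → q1 → q1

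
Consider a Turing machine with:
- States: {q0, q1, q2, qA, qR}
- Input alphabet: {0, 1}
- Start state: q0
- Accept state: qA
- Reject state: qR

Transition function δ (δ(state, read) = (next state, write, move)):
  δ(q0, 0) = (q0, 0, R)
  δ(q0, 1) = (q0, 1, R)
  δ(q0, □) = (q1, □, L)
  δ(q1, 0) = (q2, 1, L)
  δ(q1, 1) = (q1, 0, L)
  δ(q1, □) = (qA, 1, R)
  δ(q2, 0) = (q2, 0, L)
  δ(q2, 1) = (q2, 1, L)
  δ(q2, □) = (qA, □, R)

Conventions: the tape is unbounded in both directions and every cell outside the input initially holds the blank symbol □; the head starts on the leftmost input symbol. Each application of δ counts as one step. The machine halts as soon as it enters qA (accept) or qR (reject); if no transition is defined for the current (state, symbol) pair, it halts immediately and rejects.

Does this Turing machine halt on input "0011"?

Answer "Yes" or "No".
Step 0: [q0]0011 (head at position 0)
Step 1: δ(q0, 0) = (q0, 0, R)  ⊢  0[q0]011 (head at position 1)
Step 2: δ(q0, 0) = (q0, 0, R)  ⊢  00[q0]11 (head at position 2)
Step 3: δ(q0, 1) = (q0, 1, R)  ⊢  001[q0]1 (head at position 3)
Step 4: δ(q0, 1) = (q0, 1, R)  ⊢  0011[q0]□ (head at position 4)
Step 5: δ(q0, □) = (q1, □, L)  ⊢  001[q1]1□ (head at position 3)
Step 6: δ(q1, 1) = (q1, 0, L)  ⊢  00[q1]10□ (head at position 2)
Step 7: δ(q1, 1) = (q1, 0, L)  ⊢  0[q1]000□ (head at position 1)
Step 8: δ(q1, 0) = (q2, 1, L)  ⊢  [q2]0100□ (head at position 0)
Step 9: δ(q2, 0) = (q2, 0, L)  ⊢  [q2]□0100□ (head at position -1)
Step 10: δ(q2, □) = (qA, □, R)  ⊢  □[qA]0100□ (head at position 0)
The machine is in qA, so it halts and accepts.
It halts after 10 steps.

Final answer: Yes - halts after 10 steps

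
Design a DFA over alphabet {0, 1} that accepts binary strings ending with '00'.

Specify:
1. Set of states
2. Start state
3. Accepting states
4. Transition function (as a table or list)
One valid DFA (any DFA recognizing the same language is acceptable):
States: {q0, q1, q2}
Start: q0
Accepting: {q2}
Transitions (accepting states marked with *):
State | 0 | 1 | Accepting
-------------------------
q0    | q1 | q0 |  
q1    | q2 | q0 |  
q2    | q2 | q0 | *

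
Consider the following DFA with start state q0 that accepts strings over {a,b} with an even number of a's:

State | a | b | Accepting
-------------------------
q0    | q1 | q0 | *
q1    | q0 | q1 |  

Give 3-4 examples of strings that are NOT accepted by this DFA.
Any strings that end in a non-accepting state work; for example:
"ab": q0 → q1 → q1; q1 is not accepting → rejected
"bba": q0 → q0 → q0 → q1; q1 is not accepting → rejected
"aaab": q0 → q1 → q0 → q1 → q1; q1 is not accepting → rejected
"baaa": q0 → q0 → q1 → q0 → q1; q1 is not accepting → rejected

Final answer: "ab", "bba", "aaab", "baaa"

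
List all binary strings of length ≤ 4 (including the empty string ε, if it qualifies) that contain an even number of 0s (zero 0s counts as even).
Checking every binary string of length 0 to 4:
  Length 0: accepted: ε | rejected: (none)
  Length 1: accepted: 1 | rejected: 0
  Length 2: accepted: 00, 11 | rejected: 01, 10
  Length 3: accepted: 001, 010, 100, 111 | rejected: 000, 011, 101, 110
  Length 4: accepted: 0000, 0011, 0101, 0110, 1001, 1010, 1100, 1111 | rejected: 0001, 0010, 0100, 0111, 1000, 1011, 1101, 1110
Total: 16 string(s).

Final answer: ε, 1, 00, 11, 001, 010, 100, 111, 0000, 0011, 0101, 0110, 1001, 1010, 1100, 1111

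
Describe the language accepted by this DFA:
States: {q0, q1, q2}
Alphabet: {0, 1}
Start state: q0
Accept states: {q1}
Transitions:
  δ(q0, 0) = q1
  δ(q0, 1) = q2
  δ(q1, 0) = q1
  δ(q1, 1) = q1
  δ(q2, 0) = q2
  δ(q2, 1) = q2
Analyzing the DFA structure:
Start state: q0
Accept states: {q1}
Interpreting what each state remembers (checking against the transitions):
  q0: nothing has been read yet
  q1: the first symbol was 0
  q2: the first symbol was 1 (trap state)
  δ(q0, 0): in q0 (nothing has been read yet), after reading 0 we have: the first symbol was 0 → q1
  δ(q0, 1): in q0 (nothing has been read yet), after reading 1 we have: the first symbol was 1 (trap state) → q2
  δ(q1, 0): in q1 (the first symbol was 0), after reading 0 we have: the first symbol was 0 → q1
  δ(q1, 1): in q1 (the first symbol was 0), after reading 1 we have: the first symbol was 0 → q1
  δ(q2, 0): in q2 (the first symbol was 1 (trap state)), after reading 0 we have: the first symbol was 1 (trap state) → q2
  δ(q2, 1): in q2 (the first symbol was 1 (trap state)), after reading 1 we have: the first symbol was 1 (trap state) → q2
A string is accepted iff it ends in {q1}, i.e. the first symbol was 0.
Language: All binary strings starting with 0

Final answer: All binary strings starting with 0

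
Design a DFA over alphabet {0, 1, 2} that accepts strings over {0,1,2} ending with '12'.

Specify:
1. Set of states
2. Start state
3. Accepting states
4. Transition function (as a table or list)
One valid DFA (any DFA recognizing the same language is acceptable):
States: {q0, q1, q2}
Start: q0
Accepting: {q2}
Transitions (accepting states marked with *):
State | 0 | 1 | 2 | Accepting
-----------------------------
q0    | q0 | q1 | q0 |  
q1    | q0 | q1 | q2 |  
q2    | q0 | q1 | q0 | *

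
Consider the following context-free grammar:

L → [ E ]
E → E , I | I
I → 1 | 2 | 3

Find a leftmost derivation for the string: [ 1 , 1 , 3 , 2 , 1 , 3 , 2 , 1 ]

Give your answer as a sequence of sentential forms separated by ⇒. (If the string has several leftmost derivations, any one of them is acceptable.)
Start with L.
Step 1: the leftmost non-terminal is L; apply L → [ E ]:  [ E ]
Step 2: the leftmost non-terminal is E; apply E → E , I:  [ E , I ]
Step 3: the leftmost non-terminal is E; apply E → E , I:  [ E , I , I ]
Step 4: the leftmost non-terminal is E; apply E → E , I:  [ E , I , I , I ]
Step 5: the leftmost non-terminal is E; apply E → E , I:  [ E , I , I , I , I ]
Step 6: the leftmost non-terminal is E; apply E → E , I:  [ E , I , I , I , I , I ]
Step 7: the leftmost non-terminal is E; apply E → E , I:  [ E , I , I , I , I , I , I ]
Step 8: the leftmost non-terminal is E; apply E → E , I:  [ E , I , I , I , I , I , I , I ]
Step 9: the leftmost non-terminal is E; apply E → I:  [ I , I , I , I , I , I , I , I ]
Step 10: the leftmost non-terminal is I; apply I → 1:  [ 1 , I , I , I , I , I , I , I ]
Step 11: the leftmost non-terminal is I; apply I → 1:  [ 1 , 1 , I , I , I , I , I , I ]
Step 12: the leftmost non-terminal is I; apply I → 3:  [ 1 , 1 , 3 , I , I , I , I , I ]
Step 13: the leftmost non-terminal is I; apply I → 2:  [ 1 , 1 , 3 , 2 , I , I , I , I ]
Step 14: the leftmost non-terminal is I; apply I → 1:  [ 1 , 1 , 3 , 2 , 1 , I , I , I ]
Step 15: the leftmost non-terminal is I; apply I → 3:  [ 1 , 1 , 3 , 2 , 1 , 3 , I , I ]
Step 16: the leftmost non-terminal is I; apply I → 2:  [ 1 , 1 , 3 , 2 , 1 , 3 , 2 , I ]
Step 17: the leftmost non-terminal is I; apply I → 1:  [ 1 , 1 , 3 , 2 , 1 , 3 , 2 , 1 ]

Final answer: L ⇒ [ E ] ⇒ [ E , I ] ⇒ [ E , I , I ] ⇒ [ E , I , I , I ] ⇒ [ E , I , I , I , I ] ⇒ [ E , I , I , I , I , I ] ⇒ [ E , I , I , I , I , I , I ] ⇒ [ E , I , I , I , I , I , I , I ] ⇒ [ I , I , I , I , I , I , I , I ] ⇒ [ 1 , I , I , I , I , I , I , I ] ⇒ [ 1 , 1 , I , I , I , I , I , I ] ⇒ [ 1 , 1 , 3 , I , I , I , I , I ] ⇒ [ 1 , 1 , 3 , 2 , I , I , I , I ] ⇒ [ 1 , 1 , 3 , 2 , 1 , I , I , I ] ⇒ [ 1 , 1 , 3 , 2 , 1 , 3 , I , I ] ⇒ [ 1 , 1 , 3 , 2 , 1 , 3 , 2 , I ] ⇒ [ 1 , 1 , 3 , 2 , 1 , 3 , 2 , 1 ]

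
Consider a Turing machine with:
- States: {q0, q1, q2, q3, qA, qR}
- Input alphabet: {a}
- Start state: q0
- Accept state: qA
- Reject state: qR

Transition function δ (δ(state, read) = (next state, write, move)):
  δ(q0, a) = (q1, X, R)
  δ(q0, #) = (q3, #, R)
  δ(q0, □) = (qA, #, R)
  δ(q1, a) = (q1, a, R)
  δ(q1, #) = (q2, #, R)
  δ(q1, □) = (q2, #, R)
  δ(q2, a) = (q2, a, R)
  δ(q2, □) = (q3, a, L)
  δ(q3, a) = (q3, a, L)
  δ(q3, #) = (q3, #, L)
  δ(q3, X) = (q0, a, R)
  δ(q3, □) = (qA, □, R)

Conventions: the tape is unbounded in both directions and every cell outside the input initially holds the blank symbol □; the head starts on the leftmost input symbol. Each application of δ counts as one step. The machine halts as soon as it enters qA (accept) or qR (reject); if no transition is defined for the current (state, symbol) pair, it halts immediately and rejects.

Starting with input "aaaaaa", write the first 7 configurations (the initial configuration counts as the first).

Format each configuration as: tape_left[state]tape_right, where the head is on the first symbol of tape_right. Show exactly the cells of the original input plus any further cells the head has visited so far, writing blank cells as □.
Step 0: [q0]aaaaaa (head at position 0)
Step 1: δ(q0, a) = (q1, X, R)  ⊢  X[q1]aaaaa (head at position 1)
Step 2: δ(q1, a) = (q1, a, R)  ⊢  Xa[q1]aaaa (head at position 2)
Step 3: δ(q1, a) = (q1, a, R)  ⊢  Xaa[q1]aaa (head at position 3)
Step 4: δ(q1, a) = (q1, a, R)  ⊢  Xaaa[q1]aa (head at position 4)
Step 5: δ(q1, a) = (q1, a, R)  ⊢  Xaaaa[q1]a (head at position 5)
Step 6: δ(q1, a) = (q1, a, R)  ⊢  Xaaaaa[q1]□ (head at position 6)

Final answer: [q0]aaaaaa ⊢ X[q1]aaaaa ⊢ Xa[q1]aaaa ⊢ Xaa[q1]aaa ⊢ Xaaa[q1]aa ⊢ Xaaaa[q1]a ⊢ Xaaaaa[q1]□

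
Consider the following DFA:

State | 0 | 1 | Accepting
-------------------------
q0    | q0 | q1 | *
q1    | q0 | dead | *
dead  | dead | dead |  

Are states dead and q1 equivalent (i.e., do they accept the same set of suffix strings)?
Try the suffix ε (the empty string).
From dead: dead — not accepting.
From q1: q1 — accepting.
The two states disagree on this suffix, so they are not equivalent.

Final answer: No. Distinguishing string: ε (the empty string) - accepted from q1 but not from dead.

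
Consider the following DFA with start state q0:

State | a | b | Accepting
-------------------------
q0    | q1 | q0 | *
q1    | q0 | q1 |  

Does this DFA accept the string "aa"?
Start in q0.
Read 'a': q0 → q1
Read 'a': q1 → q0
Final state q0 is accepting, so the string is accepted.

Final answer: Yes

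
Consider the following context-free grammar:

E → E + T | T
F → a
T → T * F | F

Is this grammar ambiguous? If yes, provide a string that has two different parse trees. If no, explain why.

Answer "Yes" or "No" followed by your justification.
This is the standard stratified expression grammar: '+' is introduced only by the left-recursive rule E → E + T and '*' only by the left-recursive rule T → T * F, with F → a. For any string, the last '+' must be the one produced at the root E (everything after it is a T containing no '+'), and likewise within each T the last '*' is produced at its root. This fixes the parse tree uniquely (left-associative, '*' binding tighter than '+'), so every string has exactly one parse tree.

Final answer: No - the grammar is unambiguous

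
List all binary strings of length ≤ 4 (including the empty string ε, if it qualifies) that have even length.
Checking every binary string of length 0 to 4:
  Length 0: accepted: ε | rejected: (none)
  Length 1: accepted: (none) | rejected: 0, 1
  Length 2: accepted: 00, 01, 10, 11 | rejected: (none)
  Length 3: accepted: (none) | rejected: 000, 001, 010, 011, 100, 101, 110, 111
  Length 4: accepted: 0000, 0001, 0010, 0011, 0100, 0101, 0110, 0111, 1000, 1001, 1010, 1011, 1100, 1101, 1110, 1111 | rejected: (none)
Total: 21 string(s).

Final answer: ε, 00, 01, 10, 11, 0000, 0001, 0010, 0011, 0100, 0101, 0110, 0111, 1000, 1001, 1010, 1011, 1100, 1101, 1110, 1111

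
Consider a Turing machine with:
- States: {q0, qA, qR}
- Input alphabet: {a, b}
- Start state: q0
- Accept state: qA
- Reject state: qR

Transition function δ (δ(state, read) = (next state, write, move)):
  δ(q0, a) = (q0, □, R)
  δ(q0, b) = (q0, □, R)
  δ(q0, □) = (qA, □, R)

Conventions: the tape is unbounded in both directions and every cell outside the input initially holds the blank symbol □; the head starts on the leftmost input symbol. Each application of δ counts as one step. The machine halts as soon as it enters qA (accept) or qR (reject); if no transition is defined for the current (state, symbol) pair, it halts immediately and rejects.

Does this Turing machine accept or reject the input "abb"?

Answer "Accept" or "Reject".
Step 0: [q0]abb (head at position 0)
Step 1: δ(q0, a) = (q0, □, R)  ⊢  □[q0]bb (head at position 1)
Step 2: δ(q0, b) = (q0, □, R)  ⊢  □□[q0]b (head at position 2)
Step 3: δ(q0, b) = (q0, □, R)  ⊢  □□□[q0]□ (head at position 3)
Step 4: δ(q0, □) = (qA, □, R)  ⊢  □□□□[qA]□ (head at position 4)
The machine is in qA, so it halts and accepts.

Final answer: Accept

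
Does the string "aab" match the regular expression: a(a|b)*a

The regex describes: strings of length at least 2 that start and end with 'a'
No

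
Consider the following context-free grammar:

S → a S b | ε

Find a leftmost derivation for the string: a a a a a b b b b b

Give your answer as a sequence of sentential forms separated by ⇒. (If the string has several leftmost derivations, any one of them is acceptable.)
Start with S.
Step 1: the leftmost non-terminal is S; apply S → a S b:  a S b
Step 2: the leftmost non-terminal is S; apply S → a S b:  a a S b b
Step 3: the leftmost non-terminal is S; apply S → a S b:  a a a S b b b
Step 4: the leftmost non-terminal is S; apply S → a S b:  a a a a S b b b b
Step 5: the leftmost non-terminal is S; apply S → a S b:  a a a a a S b b b b b
Step 6: the leftmost non-terminal is S; apply S → ε:  a a a a a b b b b b

Final answer: S ⇒ a S b ⇒ a a S b b ⇒ a a a S b b b ⇒ a a a a S b b b b ⇒ a a a a a S b b b b b ⇒ a a a a a b b b b b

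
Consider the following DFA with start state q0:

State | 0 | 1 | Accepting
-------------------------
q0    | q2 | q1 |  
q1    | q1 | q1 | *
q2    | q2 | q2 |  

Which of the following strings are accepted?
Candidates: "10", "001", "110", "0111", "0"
"10": q0 → q1 → q1; q1 is accepting → accepted
"001": q0 → q2 → q2 → q2; q2 is not accepting → rejected
"110": q0 → q1 → q1 → q1; q1 is accepting → accepted
"0111": q0 → q2 → q2 → q2 → q2; q2 is not accepting → rejected
"0": q0 → q2; q2 is not accepting → rejected

Final answer: "10", "110"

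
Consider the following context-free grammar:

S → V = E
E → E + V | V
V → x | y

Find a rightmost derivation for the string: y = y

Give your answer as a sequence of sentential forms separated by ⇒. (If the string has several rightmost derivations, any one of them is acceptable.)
Start with S.
Step 1: the rightmost non-terminal is S; apply S → V = E:  V = E
Step 2: the rightmost non-terminal is E; apply E → V:  V = V
Step 3: the rightmost non-terminal is V; apply V → y:  V = y
Step 4: the rightmost non-terminal is V; apply V → y:  y = y

Final answer: S ⇒ V = E ⇒ V = V ⇒ V = y ⇒ y = y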